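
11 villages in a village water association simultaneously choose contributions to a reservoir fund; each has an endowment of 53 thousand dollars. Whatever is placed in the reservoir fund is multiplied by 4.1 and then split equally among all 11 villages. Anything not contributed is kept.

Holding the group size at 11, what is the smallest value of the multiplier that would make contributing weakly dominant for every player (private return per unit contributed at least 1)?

11

A contributed unit returns (multiplier)/11 to its contributor.
This reaches 1 exactly when the multiplier is 11.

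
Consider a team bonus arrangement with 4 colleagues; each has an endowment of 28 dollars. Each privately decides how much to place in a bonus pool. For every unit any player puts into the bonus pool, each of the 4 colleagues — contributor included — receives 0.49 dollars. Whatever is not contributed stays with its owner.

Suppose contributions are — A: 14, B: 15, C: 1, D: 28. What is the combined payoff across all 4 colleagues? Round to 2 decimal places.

167.68 dollars

Total contributed: 14 + 15 + 1 + 28 = 58; total kept: 4 × 28 − 58 = 54.
The bonus pool pays out 0.49 × 4 × 58 = 113.68 in aggregate.
Group total = 54 + 113.68 = 167.68.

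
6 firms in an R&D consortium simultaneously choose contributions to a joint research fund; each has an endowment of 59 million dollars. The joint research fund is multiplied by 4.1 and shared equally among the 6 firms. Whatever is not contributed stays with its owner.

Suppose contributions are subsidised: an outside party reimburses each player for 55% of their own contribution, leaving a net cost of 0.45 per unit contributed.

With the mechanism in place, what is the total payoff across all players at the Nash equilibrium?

1646.10 million dollars

Under the mechanism each unit contributed yields (4.1/6) / 0.45 = 1.5185 back to its contributor per unit of net cost, which exceeds 1, making full contribution the dominant choice for everyone.
At the Nash equilibrium everyone contributes 59. Group total payoff = 6 × (59 × 0.55 + 4.1 × 59) = 1646.10.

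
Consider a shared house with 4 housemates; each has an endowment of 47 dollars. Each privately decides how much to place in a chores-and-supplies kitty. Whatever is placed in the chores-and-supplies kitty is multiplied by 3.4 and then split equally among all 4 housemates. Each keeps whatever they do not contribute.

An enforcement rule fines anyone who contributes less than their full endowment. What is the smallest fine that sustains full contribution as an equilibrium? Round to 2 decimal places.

7.05 dollars

Given the others contribute fully, the best deviation is to contribute 0 (any partial contribution still incurs the fine and gives up units whose private return 0.8500 is below 1).
Deviating from 47 to 0 saves 47 dollars but forfeits the deviator's share of the drop in the chores-and-supplies kitty: 3.4/4 × 47 = 39.95.
So the deviation gain is 47 − 39.95 = 7.05, and the fine must be at least 7.05 dollars to wipe it out.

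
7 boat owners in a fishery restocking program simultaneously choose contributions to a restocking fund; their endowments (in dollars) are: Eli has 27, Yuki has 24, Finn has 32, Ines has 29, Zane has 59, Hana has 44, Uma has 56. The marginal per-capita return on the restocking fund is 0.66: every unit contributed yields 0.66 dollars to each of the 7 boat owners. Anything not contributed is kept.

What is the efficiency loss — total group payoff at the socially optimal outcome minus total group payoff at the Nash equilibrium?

The private return per contributed unit is 0.66 < 1 for everyone, so the Nash equilibrium is zero contribution and the group total is Σ E_j = 27 + 24 + 32 + 29 + 59 + 44 + 56 = 271.
Each contributed unit returns 4.620 to the group, so the social optimum is full contribution by everyone: group total = 4.620 × 271 = 1252.02.
Efficiency loss = (4.620 − 1) × 271 = 981.02.

981.02 dollars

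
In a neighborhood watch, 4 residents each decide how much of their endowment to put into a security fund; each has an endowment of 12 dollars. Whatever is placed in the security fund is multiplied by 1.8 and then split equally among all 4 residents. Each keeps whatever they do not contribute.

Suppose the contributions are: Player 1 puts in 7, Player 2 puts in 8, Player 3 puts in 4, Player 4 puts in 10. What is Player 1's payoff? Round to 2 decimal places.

Total contributed: 7 + 8 + 4 + 10 = 29.
Each receives 1.8 × 29 / 4 = 13.05 from the security fund.
Player 1 keeps 12 − 7 = 5, so Player 1's payoff is 5 + 13.05 = 18.05.

18.05 dollars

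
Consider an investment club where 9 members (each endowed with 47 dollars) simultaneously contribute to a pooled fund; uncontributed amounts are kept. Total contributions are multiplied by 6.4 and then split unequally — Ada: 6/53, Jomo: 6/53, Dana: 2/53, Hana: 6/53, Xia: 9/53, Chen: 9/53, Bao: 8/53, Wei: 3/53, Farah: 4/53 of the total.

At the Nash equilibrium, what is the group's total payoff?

Player j's private return per contributed unit is 6.4 × (j's share). Contributing is weakly dominant for j when that share is at least 1/6.4 = 0.1563, and contributing 0 is dominant otherwise.
Xia and Chen clear that bar, contributing 47 each; the remaining 7 contribute 0. Total contributed: 94.
The pooled fund pays out 6.4 × 94 = 601.60 in total (split across the unequal shares, but the aggregate is all that matters for the group sum).
The 7 free-riders keep 47 each, adding 329. Group total = 329 + 601.60 = 930.60.

930.60 dollars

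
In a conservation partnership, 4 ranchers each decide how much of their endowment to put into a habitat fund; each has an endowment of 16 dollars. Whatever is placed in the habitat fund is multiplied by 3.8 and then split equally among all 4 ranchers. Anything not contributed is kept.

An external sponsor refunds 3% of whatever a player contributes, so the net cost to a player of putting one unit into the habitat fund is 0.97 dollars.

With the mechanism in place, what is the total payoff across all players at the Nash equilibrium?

The effective private return is (3.8/4) / 0.97 = 0.9794, which is still under 1, so the mechanism doesn't change anyone's dominant strategy: zero contribution.
Everyone keeps their endowment and the group total is 4 × 16 = 64.

64.00 dollars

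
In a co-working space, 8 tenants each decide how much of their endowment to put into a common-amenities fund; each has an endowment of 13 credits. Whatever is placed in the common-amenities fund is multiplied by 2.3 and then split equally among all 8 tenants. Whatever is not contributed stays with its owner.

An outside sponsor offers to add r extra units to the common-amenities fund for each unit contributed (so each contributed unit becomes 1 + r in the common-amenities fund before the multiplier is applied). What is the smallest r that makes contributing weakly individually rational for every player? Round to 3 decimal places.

2.478

With matching at rate r, one contributed unit becomes (1 + r) in the common-amenities fund and returns 2.3 × (1 + r) / 8 to the contributor.
Setting this equal to 1: 1 + r = 8/2.3 = 3.4783.
So the minimum matching rate is r = 3.4783 − 1 = 2.478.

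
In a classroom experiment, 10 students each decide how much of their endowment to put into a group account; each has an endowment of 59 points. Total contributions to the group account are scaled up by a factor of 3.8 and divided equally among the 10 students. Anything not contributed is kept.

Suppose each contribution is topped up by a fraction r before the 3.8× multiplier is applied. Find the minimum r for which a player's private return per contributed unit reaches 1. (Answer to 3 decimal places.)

With matching at rate r, one contributed unit becomes (1 + r) in the group account and returns 3.8 × (1 + r) / 10 to the contributor.
Setting this equal to 1: 1 + r = 10/3.8 = 2.6316.
So the minimum matching rate is r = 2.6316 − 1 = 1.632.

1.632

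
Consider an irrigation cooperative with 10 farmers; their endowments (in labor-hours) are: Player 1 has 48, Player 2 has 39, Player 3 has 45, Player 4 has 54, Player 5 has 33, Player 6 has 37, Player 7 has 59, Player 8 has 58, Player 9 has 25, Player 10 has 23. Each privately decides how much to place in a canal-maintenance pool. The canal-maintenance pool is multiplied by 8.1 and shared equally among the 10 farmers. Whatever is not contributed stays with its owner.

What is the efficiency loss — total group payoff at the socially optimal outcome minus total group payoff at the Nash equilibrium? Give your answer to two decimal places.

The private return per contributed unit is 8.1/10 = 0.8100 < 1 for every player regardless of endowment, so the Nash equilibrium is zero contribution and the group total is Σ E_j = 48 + 39 + 45 + 54 + 33 + 37 + 59 + 58 + 25 + 23 = 421.
Each contributed unit returns 8.100 to the group, so the social optimum is full contribution by everyone: group total = 8.100 × 421 = 3410.10.
Efficiency loss = (8.100 − 1) × 421 = 2989.10.

2989.10 labor-hours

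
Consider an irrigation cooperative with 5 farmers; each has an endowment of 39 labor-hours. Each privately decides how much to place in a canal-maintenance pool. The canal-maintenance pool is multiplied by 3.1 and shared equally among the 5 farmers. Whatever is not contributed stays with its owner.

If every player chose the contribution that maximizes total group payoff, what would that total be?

Each contributed unit returns 3.100 to the group as a whole (0.6200 to each of 5 players), which exceeds 1, so the social optimum is full contribution: group total = 3.100 × 195 = 604.50.

604.50 labor-hours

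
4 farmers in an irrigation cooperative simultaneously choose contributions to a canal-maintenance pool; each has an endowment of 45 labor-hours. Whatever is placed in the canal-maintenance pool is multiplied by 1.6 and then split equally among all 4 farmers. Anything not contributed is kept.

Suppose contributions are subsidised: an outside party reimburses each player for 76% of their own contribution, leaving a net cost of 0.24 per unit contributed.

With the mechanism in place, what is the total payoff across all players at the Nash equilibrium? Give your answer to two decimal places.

424.80 labor-hours

Under the mechanism each unit contributed yields (1.6/4) / 0.24 = 1.6667 back to its contributor per unit of net cost, which exceeds 1, making full contribution the dominant choice for everyone.
At the Nash equilibrium everyone contributes 45. Group total payoff = 4 × (45 × 0.76 + 1.6 × 45) = 424.80.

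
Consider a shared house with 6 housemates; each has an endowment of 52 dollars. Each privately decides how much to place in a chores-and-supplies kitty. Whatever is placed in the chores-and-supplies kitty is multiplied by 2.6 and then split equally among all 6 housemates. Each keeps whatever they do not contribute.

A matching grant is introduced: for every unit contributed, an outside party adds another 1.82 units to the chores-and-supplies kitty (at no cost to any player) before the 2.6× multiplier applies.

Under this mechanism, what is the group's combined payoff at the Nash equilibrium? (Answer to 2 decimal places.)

2287.58 dollars

With the mechanism, a contributed unit returns 2.6 × 2.82 / 6 = 1.2220 per unit of net cost to the contributor — now above 1 — so contributing fully is weakly dominant for every player.
So the Nash equilibrium is full contribution by all 6; the group earns 2.6 × 2.82 × 312 = 2287.58.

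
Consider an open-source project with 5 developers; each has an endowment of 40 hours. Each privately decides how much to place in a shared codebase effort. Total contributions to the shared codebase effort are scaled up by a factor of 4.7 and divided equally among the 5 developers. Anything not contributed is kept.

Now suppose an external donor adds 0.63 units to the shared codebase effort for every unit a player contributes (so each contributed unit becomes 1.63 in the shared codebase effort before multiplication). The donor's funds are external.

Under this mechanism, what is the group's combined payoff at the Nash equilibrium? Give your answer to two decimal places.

The effective private return per unit is now 4.7 × 1.63 / 5 = 1.5322 > 1, so every player's dominant strategy flips to full contribution.
At the Nash equilibrium everyone contributes 40. Group total payoff = 4.7 × 1.63 × 200 = 1532.20.

1532.20 hours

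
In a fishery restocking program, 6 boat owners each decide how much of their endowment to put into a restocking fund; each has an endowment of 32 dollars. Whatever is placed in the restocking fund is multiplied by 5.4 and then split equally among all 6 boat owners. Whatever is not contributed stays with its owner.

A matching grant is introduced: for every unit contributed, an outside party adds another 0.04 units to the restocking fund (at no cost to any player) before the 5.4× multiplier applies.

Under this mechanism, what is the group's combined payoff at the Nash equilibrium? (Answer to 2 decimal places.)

192.00 dollars

With the mechanism, a contributed unit returns 5.4 × 1.04 / 6 = 0.9360 per unit of net cost — still below 1 — so contributing 0 remains dominant for every player.
At the Nash equilibrium no one contributes; group total payoff = 6 × 32 = 192.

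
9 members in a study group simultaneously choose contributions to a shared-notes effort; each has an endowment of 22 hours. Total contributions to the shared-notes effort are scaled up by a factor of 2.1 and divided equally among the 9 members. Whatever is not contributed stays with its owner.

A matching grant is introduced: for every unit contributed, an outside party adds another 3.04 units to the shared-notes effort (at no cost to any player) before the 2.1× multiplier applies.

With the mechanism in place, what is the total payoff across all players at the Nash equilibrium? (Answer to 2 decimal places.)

198.00 hours

The effective private return is 2.1 × 4.04 / 9 = 0.9427, which is still under 1, so the mechanism doesn't change anyone's dominant strategy: zero contribution.
Everyone keeps their endowment and the group total is 9 × 22 = 198.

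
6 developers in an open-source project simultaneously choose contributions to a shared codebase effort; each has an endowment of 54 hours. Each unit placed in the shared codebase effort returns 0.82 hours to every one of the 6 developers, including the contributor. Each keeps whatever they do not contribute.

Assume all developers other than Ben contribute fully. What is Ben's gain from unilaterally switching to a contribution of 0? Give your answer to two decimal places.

9.72 hours

Switching from a contribution of 54 to 0 lets Ben keep an extra 54 hours, but lowers the shared codebase effort by 54, which costs Ben their own share of that drop: 0.82 × 54 = 44.28.
Net gain = 54 − 44.28 = 9.72. The private return per contributed unit (0.82) is below 1, so free-riding is indeed the best response regardless of what the others do.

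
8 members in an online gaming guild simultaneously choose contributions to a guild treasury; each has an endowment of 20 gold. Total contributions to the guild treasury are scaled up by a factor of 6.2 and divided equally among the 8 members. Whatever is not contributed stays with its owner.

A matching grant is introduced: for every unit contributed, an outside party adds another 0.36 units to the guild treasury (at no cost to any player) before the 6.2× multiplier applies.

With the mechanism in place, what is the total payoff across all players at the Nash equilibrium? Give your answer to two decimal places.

With the mechanism, a contributed unit returns 6.2 × 1.36 / 8 = 1.0540 per unit of net cost to the contributor — now above 1 — so contributing fully is weakly dominant for every player.
So the Nash equilibrium is full contribution by all 8; the group earns 6.2 × 1.36 × 160 = 1349.12.

1349.12 gold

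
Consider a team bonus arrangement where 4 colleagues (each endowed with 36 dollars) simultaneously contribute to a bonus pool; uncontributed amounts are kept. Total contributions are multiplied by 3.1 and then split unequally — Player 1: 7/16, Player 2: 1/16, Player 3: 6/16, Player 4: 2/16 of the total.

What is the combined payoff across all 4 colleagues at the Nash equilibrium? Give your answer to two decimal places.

295.20 dollars

A player with share s gets back 3.1·s per unit contributed, so full contribution is dominant for anyone with s > 1/3.1 = 0.3226 and zero contribution is dominant for anyone below.
The shares above 0.3226 belong to Player 1 and Player 3, contributing 36 each; the remaining 2 contribute 0. Total contributed: 72.
The bonus pool pays out 3.1 × 72 = 223.20 in total (split across the unequal shares, but the aggregate is all that matters for the group sum).
The 2 free-riders keep 36 each, adding 72. Group total = 72 + 223.20 = 295.20.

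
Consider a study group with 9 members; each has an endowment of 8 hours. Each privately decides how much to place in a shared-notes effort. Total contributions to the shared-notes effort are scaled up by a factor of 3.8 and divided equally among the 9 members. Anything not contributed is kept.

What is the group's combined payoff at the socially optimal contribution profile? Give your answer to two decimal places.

Each contributed unit returns 3.800 to the group as a whole (0.4222 to each of 9 players), which exceeds 1, so the social optimum is full contribution: group total = 3.800 × 72 = 273.60.

273.60 hours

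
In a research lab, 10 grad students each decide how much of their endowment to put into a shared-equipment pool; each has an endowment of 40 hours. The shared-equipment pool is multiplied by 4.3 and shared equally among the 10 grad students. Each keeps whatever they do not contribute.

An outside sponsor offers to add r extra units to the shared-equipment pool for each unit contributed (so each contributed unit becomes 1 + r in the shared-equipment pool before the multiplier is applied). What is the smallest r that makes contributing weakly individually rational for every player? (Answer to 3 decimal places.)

1.326

With matching at rate r, one contributed unit becomes (1 + r) in the shared-equipment pool and returns 4.3 × (1 + r) / 10 to the contributor.
Setting this equal to 1: 1 + r = 10/4.3 = 2.3256.
So the minimum matching rate is r = 2.3256 − 1 = 1.326.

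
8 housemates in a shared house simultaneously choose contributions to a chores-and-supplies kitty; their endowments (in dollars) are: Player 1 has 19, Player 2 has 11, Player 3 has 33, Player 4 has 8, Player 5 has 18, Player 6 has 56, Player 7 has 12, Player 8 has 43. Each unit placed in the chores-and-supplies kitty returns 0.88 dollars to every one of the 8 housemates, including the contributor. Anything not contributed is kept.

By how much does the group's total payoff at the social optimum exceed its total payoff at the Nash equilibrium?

The private return per contributed unit is 0.88 < 1 for everyone, so the Nash equilibrium is zero contribution and the group total is Σ E_j = 19 + 11 + 33 + 8 + 18 + 56 + 12 + 43 = 200.
Each contributed unit returns 7.040 to the group, so the social optimum is full contribution by everyone: group total = 7.040 × 200 = 1408.00.
Efficiency loss = (7.040 − 1) × 200 = 1208.00.

1208.00 dollars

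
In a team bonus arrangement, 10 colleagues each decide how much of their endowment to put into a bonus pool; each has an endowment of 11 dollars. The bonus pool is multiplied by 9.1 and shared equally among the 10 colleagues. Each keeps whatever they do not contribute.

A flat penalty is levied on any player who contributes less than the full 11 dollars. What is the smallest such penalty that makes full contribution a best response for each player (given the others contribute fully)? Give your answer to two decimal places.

0.99 dollars

Given the others contribute fully, the best deviation is to contribute 0 (any partial contribution still incurs the fine and gives up units whose private return 0.9100 is below 1).
Deviating from 11 to 0 saves 11 dollars but forfeits the deviator's share of the drop in the bonus pool: 9.1/10 × 11 = 10.01.
So the deviation gain is 11 − 10.01 = 0.99, and the fine must be at least 0.99 dollars to wipe it out.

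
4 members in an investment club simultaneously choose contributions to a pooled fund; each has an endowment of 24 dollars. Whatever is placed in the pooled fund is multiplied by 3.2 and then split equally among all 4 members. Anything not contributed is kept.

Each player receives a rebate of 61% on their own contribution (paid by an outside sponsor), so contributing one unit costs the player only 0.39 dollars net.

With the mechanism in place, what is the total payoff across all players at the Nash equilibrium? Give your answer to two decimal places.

With the mechanism, a contributed unit returns (3.2/4) / 0.39 = 2.0513 per unit of net cost to the contributor — now above 1 — so contributing fully is weakly dominant for every player.
At the Nash equilibrium everyone contributes 24. Group total payoff = 4 × (24 × 0.61 + 3.2 × 24) = 365.76.

365.76 dollars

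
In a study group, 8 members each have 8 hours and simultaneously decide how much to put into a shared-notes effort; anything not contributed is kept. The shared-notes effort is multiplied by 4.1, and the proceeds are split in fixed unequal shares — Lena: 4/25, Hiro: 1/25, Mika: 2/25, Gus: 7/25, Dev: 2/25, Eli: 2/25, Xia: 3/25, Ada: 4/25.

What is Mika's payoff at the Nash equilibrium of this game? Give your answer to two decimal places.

10.62 hours

Player j's private return per contributed unit is 4.1 × (j's share). Contributing is weakly dominant for j when that share is at least 1/4.1 = 0.2439, and contributing 0 is dominant otherwise.
Gus alone (share 7/25) is above the threshold, contributing 8; the remaining 7 contribute 0. Total contributed: 8.
Mika keeps 8 and receives 4.1 × 8 × 2/25 = 2.62 from the shared-notes effort, for a payoff of 10.62.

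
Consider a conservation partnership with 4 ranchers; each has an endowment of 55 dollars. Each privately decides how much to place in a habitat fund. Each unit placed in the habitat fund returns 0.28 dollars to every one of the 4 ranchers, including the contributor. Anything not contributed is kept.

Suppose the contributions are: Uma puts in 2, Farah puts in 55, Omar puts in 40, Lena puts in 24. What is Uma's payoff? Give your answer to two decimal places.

86.88 dollars

Total contributed: 2 + 55 + 40 + 24 = 121.
Each receives 0.28 × 121 = 33.88 from the habitat fund.
Uma keeps 55 − 2 = 53, so Uma's payoff is 53 + 33.88 = 86.88.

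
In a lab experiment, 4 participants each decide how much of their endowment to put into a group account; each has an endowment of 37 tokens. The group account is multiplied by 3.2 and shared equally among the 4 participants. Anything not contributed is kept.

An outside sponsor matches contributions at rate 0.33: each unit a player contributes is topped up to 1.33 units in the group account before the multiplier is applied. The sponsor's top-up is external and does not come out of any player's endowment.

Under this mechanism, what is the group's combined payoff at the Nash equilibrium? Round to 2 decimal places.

The effective private return per unit is now 3.2 × 1.33 / 4 = 1.0640 > 1, so every player's dominant strategy flips to full contribution.
So the Nash equilibrium is full contribution by all 4; the group earns 3.2 × 1.33 × 148 = 629.89.

629.89 tokens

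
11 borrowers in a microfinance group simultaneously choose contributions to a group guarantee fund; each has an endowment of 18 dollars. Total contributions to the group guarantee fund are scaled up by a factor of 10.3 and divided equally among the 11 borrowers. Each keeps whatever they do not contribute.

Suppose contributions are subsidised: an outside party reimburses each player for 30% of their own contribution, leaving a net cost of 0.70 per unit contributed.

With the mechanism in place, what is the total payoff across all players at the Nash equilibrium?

2098.80 dollars

With the mechanism, a contributed unit returns (10.3/11) / 0.70 = 1.3377 per unit of net cost to the contributor — now above 1 — so contributing fully is weakly dominant for every player.
At the Nash equilibrium everyone contributes 18. Group total payoff = 11 × (18 × 0.30 + 10.3 × 18) = 2098.80.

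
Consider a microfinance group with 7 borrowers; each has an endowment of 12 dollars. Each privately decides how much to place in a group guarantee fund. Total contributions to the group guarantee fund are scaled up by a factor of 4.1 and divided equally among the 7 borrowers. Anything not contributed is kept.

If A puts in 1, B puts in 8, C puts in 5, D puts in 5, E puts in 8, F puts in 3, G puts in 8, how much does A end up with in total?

Total contributed: 1 + 8 + 5 + 5 + 8 + 3 + 8 = 38.
Each receives 4.1 × 38 / 7 = 22.26 from the group guarantee fund.
A keeps 12 − 1 = 11, so A's payoff is 11 + 22.26 = 33.26.

33.26 dollars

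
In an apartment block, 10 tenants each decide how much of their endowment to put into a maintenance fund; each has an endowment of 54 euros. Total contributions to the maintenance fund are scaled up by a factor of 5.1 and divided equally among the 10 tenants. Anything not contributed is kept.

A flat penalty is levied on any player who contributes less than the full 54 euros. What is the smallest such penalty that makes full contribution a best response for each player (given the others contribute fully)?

Given the others contribute fully, the best deviation is to contribute 0 (any partial contribution still incurs the fine and gives up units whose private return 0.5100 is below 1).
Deviating from 54 to 0 saves 54 euros but forfeits the deviator's share of the drop in the maintenance fund: 5.1/10 × 54 = 27.54.
So the deviation gain is 54 − 27.54 = 26.46, and the fine must be at least 26.46 euros to wipe it out.

26.46 euros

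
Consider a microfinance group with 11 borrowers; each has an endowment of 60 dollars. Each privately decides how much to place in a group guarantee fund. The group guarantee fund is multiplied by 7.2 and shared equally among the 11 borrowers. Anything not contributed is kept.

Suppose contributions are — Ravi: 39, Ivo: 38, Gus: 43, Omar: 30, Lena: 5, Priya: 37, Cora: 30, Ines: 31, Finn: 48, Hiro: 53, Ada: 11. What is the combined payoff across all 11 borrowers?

2923.00 dollars

Total contributed: 39 + 38 + 43 + 30 + 5 + 37 + 30 + 31 + 48 + 53 + 11 = 365; total kept: 11 × 60 − 365 = 295.
The group guarantee fund pays out 7.2 × 365 = 2628.00 in aggregate.
Group total = 295 + 2628.00 = 2923.00.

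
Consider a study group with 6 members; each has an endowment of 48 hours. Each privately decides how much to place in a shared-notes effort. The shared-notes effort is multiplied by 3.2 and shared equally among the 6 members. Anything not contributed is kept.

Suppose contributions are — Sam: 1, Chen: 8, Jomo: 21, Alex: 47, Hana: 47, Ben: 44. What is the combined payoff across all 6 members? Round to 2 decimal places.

657.60 hours

Total contributed: 1 + 8 + 21 + 47 + 47 + 44 = 168; total kept: 6 × 48 − 168 = 120.
The shared-notes effort pays out 3.2 × 168 = 537.60 in aggregate.
Group total = 120 + 537.60 = 657.60.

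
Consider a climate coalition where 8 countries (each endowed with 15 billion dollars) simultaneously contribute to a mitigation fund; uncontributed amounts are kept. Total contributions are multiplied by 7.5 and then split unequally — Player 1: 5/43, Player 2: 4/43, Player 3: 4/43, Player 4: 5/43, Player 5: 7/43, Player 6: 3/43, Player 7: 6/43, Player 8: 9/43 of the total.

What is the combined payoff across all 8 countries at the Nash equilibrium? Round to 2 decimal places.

Player j's private return per contributed unit is 7.5 × (j's share). Contributing is weakly dominant for j when that share is at least 1/7.5 = 0.1333, and contributing 0 is dominant otherwise.
Player 5, Player 7 and Player 8 clear that bar, contributing 15 each; the remaining 5 contribute 0. Total contributed: 45.
The mitigation fund pays out 7.5 × 45 = 337.50 in total (split across the unequal shares, but the aggregate is all that matters for the group sum).
The 5 free-riders keep 15 each, adding 75. Group total = 75 + 337.50 = 412.50.

412.50 billion dollars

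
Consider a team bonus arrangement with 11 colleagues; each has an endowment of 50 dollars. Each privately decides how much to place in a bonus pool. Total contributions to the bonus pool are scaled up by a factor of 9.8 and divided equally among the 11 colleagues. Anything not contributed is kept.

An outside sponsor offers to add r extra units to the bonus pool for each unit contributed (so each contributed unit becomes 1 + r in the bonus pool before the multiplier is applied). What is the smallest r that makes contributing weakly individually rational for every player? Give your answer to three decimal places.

0.122

With matching at rate r, one contributed unit becomes (1 + r) in the bonus pool and returns 9.8 × (1 + r) / 11 to the contributor.
Setting this equal to 1: 1 + r = 11/9.8 = 1.1224.
So the minimum matching rate is r = 1.1224 − 1 = 0.122.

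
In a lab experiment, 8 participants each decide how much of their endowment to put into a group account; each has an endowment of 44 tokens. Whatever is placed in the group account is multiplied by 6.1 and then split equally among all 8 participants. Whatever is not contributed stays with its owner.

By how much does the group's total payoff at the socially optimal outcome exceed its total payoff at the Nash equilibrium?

Each contributed unit returns 6.1/8 = 0.7625 to its contributor — below 1 — so contributing 0 is dominant for every player. At the Nash equilibrium everyone keeps their 44, and the group total is 8 × 44 = 352.
Each contributed unit returns 6.100 to the group as a whole (0.7625 to each of 8 players), which exceeds 1, so the social optimum is full contribution: group total = 6.100 × 352 = 2147.20.
Efficiency loss = 2147.20 − 352 = 1795.20.

1795.20 tokens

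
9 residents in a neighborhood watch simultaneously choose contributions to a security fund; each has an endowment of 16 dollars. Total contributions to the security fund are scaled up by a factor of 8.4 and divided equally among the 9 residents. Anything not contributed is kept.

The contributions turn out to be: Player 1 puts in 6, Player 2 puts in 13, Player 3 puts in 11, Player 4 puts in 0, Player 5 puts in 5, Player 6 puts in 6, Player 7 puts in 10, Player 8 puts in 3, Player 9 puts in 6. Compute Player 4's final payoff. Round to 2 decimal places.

72.00 dollars

Total contributed: 6 + 13 + 11 + 0 + 5 + 6 + 10 + 3 + 6 = 60.
Each receives 8.4 × 60 / 9 = 56.00 from the security fund.
Player 4 keeps 16 − 0 = 16, so Player 4's payoff is 16 + 56.00 = 72.00.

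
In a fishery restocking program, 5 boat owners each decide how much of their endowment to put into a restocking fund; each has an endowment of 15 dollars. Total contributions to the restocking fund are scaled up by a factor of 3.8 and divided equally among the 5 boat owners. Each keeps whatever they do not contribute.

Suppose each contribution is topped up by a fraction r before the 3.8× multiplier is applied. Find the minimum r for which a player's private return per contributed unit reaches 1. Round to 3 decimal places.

0.316

With matching at rate r, one contributed unit becomes (1 + r) in the restocking fund and returns 3.8 × (1 + r) / 5 to the contributor.
Setting this equal to 1: 1 + r = 5/3.8 = 1.3158.
So the minimum matching rate is r = 1.3158 − 1 = 0.316.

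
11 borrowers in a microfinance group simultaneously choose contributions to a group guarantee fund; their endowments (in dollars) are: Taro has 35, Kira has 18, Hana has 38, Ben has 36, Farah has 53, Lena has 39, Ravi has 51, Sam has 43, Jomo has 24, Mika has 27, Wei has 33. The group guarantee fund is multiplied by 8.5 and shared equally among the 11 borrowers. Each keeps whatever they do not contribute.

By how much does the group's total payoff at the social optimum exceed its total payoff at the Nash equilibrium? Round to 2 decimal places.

The private return per contributed unit is 8.5/11 = 0.7727 < 1 for every player regardless of endowment, so the Nash equilibrium is zero contribution and the group total is Σ E_j = 35 + 18 + 38 + 36 + 53 + 39 + 51 + 43 + 24 + 27 + 33 = 397.
Each contributed unit returns 8.500 to the group, so the social optimum is full contribution by everyone: group total = 8.500 × 397 = 3374.50.
Efficiency loss = (8.500 − 1) × 397 = 2977.50.

2977.50 dollars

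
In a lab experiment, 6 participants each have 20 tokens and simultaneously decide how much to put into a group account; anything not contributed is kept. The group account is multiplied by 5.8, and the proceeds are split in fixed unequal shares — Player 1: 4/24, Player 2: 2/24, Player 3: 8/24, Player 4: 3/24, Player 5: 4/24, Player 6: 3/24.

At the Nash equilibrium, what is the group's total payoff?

A player with share s gets back 5.8·s per unit contributed, so full contribution is dominant for anyone with s > 1/5.8 = 0.1724 and zero contribution is dominant for anyone below.
The only share above 0.1724 is Player 3's 8/24, contributing 20; the remaining 5 contribute 0. Total contributed: 20.
The group account pays out 5.8 × 20 = 116.00 in total (split across the unequal shares, but the aggregate is all that matters for the group sum).
The 5 free-riders keep 20 each, adding 100. Group total = 100 + 116.00 = 216.00.

216.00 tokens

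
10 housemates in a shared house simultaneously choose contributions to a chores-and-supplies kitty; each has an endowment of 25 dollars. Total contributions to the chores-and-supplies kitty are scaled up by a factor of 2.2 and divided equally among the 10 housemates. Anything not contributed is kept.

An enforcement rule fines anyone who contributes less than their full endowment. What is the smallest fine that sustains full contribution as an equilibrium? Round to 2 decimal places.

19.50 dollars

Given the others contribute fully, the best deviation is to contribute 0 (any partial contribution still incurs the fine and gives up units whose private return 0.2200 is below 1).
Deviating from 25 to 0 saves 25 dollars but forfeits the deviator's share of the drop in the chores-and-supplies kitty: 2.2/10 × 25 = 5.50.
So the deviation gain is 25 − 5.50 = 19.50, and the fine must be at least 19.50 dollars to wipe it out.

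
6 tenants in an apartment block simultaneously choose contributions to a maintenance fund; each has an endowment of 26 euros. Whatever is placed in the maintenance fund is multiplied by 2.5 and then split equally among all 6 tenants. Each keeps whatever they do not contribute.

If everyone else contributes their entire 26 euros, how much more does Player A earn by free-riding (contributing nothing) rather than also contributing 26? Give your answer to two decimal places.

Switching from a contribution of 26 to 0 lets Player A keep an extra 26 euros, but lowers the maintenance fund by 26, which costs Player A their own share of that drop: 2.5/6 × 26 = 10.83.
Net gain = 26 − 10.83 = 15.17. The private return per contributed unit (0.4167) is below 1, so free-riding is indeed the best response regardless of what the others do.

15.17 euros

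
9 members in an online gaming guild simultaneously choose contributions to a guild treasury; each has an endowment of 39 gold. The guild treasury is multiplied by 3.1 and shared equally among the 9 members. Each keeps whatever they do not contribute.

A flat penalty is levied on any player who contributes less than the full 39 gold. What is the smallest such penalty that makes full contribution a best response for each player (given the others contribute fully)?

Given the others contribute fully, the best deviation is to contribute 0 (any partial contribution still incurs the fine and gives up units whose private return 0.3444 is below 1).
Deviating from 39 to 0 saves 39 gold but forfeits the deviator's share of the drop in the guild treasury: 3.1/9 × 39 = 13.43.
So the deviation gain is 39 − 13.43 = 25.57, and the fine must be at least 25.57 gold to wipe it out.

25.57 gold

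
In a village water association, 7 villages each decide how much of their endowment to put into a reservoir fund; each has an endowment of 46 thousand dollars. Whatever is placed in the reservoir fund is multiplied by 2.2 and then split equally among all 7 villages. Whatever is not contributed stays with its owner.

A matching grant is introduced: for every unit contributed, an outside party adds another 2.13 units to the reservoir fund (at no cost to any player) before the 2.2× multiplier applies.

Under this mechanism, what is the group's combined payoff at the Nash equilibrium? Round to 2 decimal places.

322.00 thousand dollars

The effective private return is 2.2 × 3.13 / 7 = 0.9837, which is still under 1, so the mechanism doesn't change anyone's dominant strategy: zero contribution.
Everyone keeps their endowment and the group total is 7 × 46 = 322.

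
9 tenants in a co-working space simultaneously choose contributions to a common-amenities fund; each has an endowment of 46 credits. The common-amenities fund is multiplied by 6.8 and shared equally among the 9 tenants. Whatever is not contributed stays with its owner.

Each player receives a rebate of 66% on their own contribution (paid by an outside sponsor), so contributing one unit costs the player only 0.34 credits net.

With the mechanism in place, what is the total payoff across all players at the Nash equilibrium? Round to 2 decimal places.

3088.44 credits

With the mechanism, a contributed unit returns (6.8/9) / 0.34 = 2.2222 per unit of net cost to the contributor — now above 1 — so contributing fully is weakly dominant for every player.
At the Nash equilibrium everyone contributes 46. Group total payoff = 9 × (46 × 0.66 + 6.8 × 46) = 3088.44.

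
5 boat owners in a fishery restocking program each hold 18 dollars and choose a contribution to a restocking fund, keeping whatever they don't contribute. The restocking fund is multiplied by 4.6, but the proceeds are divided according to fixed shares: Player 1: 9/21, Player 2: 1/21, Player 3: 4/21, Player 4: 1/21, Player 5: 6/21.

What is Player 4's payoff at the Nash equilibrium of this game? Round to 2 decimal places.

Player j's private return per contributed unit is 4.6 × (j's share). Contributing is weakly dominant for j when that share is at least 1/4.6 = 0.2174, and contributing 0 is dominant otherwise.
Player 1 and Player 5 clear that bar, contributing 18 each; the remaining 3 contribute 0. Total contributed: 36.
Player 4 keeps 18 and receives 4.6 × 36 × 1/21 = 7.89 from the restocking fund, for a payoff of 25.89.

25.89 dollars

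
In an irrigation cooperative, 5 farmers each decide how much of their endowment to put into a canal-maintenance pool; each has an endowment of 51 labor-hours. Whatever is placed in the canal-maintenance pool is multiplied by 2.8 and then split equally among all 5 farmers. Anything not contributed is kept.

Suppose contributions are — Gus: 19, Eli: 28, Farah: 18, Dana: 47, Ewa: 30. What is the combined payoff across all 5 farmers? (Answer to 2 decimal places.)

510.60 labor-hours

Total contributed: 19 + 28 + 18 + 47 + 30 = 142; total kept: 5 × 51 − 142 = 113.
The canal-maintenance pool pays out 2.8 × 142 = 397.60 in aggregate.
Group total = 113 + 397.60 = 510.60.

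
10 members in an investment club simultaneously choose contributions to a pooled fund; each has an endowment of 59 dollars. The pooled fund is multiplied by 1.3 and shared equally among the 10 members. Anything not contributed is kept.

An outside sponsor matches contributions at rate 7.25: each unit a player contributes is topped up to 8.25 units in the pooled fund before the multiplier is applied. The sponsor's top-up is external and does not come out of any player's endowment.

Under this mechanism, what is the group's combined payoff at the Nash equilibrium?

Under the mechanism each unit contributed yields 1.3 × 8.25 / 10 = 1.0725 back to its contributor per unit of net cost, which exceeds 1, making full contribution the dominant choice for everyone.
At the Nash equilibrium everyone contributes 59. Group total payoff = 1.3 × 8.25 × 590 = 6327.75.

6327.75 dollars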